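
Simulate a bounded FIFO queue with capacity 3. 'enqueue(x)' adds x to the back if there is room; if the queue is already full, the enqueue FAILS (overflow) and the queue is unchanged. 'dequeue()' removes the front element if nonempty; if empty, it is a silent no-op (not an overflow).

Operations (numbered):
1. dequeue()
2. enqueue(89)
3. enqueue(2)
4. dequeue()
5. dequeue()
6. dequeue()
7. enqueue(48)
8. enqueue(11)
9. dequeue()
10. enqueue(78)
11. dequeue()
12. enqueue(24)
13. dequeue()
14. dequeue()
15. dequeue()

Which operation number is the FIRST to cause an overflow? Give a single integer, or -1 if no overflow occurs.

Answer: -1

Derivation:
1. dequeue(): empty, no-op, size=0
2. enqueue(89): size=1
3. enqueue(2): size=2
4. dequeue(): size=1
5. dequeue(): size=0
6. dequeue(): empty, no-op, size=0
7. enqueue(48): size=1
8. enqueue(11): size=2
9. dequeue(): size=1
10. enqueue(78): size=2
11. dequeue(): size=1
12. enqueue(24): size=2
13. dequeue(): size=1
14. dequeue(): size=0
15. dequeue(): empty, no-op, size=0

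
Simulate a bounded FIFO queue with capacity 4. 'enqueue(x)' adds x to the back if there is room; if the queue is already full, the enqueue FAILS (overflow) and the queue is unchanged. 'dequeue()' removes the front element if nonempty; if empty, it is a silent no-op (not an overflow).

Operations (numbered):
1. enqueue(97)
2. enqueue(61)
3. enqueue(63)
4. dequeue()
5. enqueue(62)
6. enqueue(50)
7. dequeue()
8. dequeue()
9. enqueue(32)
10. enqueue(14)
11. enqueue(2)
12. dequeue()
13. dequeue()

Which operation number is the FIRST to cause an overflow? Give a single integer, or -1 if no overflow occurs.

1. enqueue(97): size=1
2. enqueue(61): size=2
3. enqueue(63): size=3
4. dequeue(): size=2
5. enqueue(62): size=3
6. enqueue(50): size=4
7. dequeue(): size=3
8. dequeue(): size=2
9. enqueue(32): size=3
10. enqueue(14): size=4
11. enqueue(2): size=4=cap → OVERFLOW (fail)
12. dequeue(): size=3
13. dequeue(): size=2

Answer: 11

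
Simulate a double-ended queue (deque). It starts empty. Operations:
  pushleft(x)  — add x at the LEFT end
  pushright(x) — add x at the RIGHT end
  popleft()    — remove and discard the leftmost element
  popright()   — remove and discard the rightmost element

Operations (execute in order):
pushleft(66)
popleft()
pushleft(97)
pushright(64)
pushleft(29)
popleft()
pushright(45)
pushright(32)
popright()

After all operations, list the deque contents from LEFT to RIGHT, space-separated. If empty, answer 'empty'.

pushleft(66): [66]
popleft(): []
pushleft(97): [97]
pushright(64): [97, 64]
pushleft(29): [29, 97, 64]
popleft(): [97, 64]
pushright(45): [97, 64, 45]
pushright(32): [97, 64, 45, 32]
popright(): [97, 64, 45]

Answer: 97 64 45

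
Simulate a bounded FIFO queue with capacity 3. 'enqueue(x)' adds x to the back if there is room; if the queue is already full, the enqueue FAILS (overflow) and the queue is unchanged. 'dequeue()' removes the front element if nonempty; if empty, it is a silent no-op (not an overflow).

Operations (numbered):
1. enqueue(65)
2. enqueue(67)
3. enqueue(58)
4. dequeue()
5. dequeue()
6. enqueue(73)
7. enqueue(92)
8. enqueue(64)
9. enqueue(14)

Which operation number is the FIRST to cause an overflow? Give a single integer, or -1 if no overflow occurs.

1. enqueue(65): size=1
2. enqueue(67): size=2
3. enqueue(58): size=3
4. dequeue(): size=2
5. dequeue(): size=1
6. enqueue(73): size=2
7. enqueue(92): size=3
8. enqueue(64): size=3=cap → OVERFLOW (fail)
9. enqueue(14): size=3=cap → OVERFLOW (fail)

Answer: 8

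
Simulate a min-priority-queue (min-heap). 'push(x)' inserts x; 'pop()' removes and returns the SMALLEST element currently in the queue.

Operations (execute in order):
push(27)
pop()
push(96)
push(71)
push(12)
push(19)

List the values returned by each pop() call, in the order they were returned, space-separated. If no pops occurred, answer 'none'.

Answer: 27

Derivation:
push(27): heap contents = [27]
pop() → 27: heap contents = []
push(96): heap contents = [96]
push(71): heap contents = [71, 96]
push(12): heap contents = [12, 71, 96]
push(19): heap contents = [12, 19, 71, 96]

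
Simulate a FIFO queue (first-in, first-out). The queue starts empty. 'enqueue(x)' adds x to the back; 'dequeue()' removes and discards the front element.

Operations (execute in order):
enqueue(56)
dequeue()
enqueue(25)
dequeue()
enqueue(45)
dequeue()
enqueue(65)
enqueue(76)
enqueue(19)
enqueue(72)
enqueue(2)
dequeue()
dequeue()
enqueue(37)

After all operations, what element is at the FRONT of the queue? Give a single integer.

Answer: 19

Derivation:
enqueue(56): queue = [56]
dequeue(): queue = []
enqueue(25): queue = [25]
dequeue(): queue = []
enqueue(45): queue = [45]
dequeue(): queue = []
enqueue(65): queue = [65]
enqueue(76): queue = [65, 76]
enqueue(19): queue = [65, 76, 19]
enqueue(72): queue = [65, 76, 19, 72]
enqueue(2): queue = [65, 76, 19, 72, 2]
dequeue(): queue = [76, 19, 72, 2]
dequeue(): queue = [19, 72, 2]
enqueue(37): queue = [19, 72, 2, 37]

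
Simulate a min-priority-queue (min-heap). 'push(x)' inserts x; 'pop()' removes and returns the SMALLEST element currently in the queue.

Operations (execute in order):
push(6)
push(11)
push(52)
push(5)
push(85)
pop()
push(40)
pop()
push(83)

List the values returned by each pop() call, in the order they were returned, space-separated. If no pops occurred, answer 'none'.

Answer: 5 6

Derivation:
push(6): heap contents = [6]
push(11): heap contents = [6, 11]
push(52): heap contents = [6, 11, 52]
push(5): heap contents = [5, 6, 11, 52]
push(85): heap contents = [5, 6, 11, 52, 85]
pop() → 5: heap contents = [6, 11, 52, 85]
push(40): heap contents = [6, 11, 40, 52, 85]
pop() → 6: heap contents = [11, 40, 52, 85]
push(83): heap contents = [11, 40, 52, 83, 85]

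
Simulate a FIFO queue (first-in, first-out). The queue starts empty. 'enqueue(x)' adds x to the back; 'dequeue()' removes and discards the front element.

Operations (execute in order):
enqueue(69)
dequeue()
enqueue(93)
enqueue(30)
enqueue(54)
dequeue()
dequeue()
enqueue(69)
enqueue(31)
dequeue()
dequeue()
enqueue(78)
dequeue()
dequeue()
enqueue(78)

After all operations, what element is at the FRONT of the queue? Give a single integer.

enqueue(69): queue = [69]
dequeue(): queue = []
enqueue(93): queue = [93]
enqueue(30): queue = [93, 30]
enqueue(54): queue = [93, 30, 54]
dequeue(): queue = [30, 54]
dequeue(): queue = [54]
enqueue(69): queue = [54, 69]
enqueue(31): queue = [54, 69, 31]
dequeue(): queue = [69, 31]
dequeue(): queue = [31]
enqueue(78): queue = [31, 78]
dequeue(): queue = [78]
dequeue(): queue = []
enqueue(78): queue = [78]

Answer: 78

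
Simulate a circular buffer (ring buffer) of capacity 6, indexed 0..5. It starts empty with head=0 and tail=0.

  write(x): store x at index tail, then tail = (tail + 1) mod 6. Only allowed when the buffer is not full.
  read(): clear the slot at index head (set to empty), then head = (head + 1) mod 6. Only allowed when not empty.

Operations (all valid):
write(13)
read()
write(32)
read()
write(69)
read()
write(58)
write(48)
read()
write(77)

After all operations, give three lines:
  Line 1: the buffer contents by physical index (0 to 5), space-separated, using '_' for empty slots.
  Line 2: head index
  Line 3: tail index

Answer: _ _ _ _ 48 77
4
0

Derivation:
write(13): buf=[13 _ _ _ _ _], head=0, tail=1, size=1
read(): buf=[_ _ _ _ _ _], head=1, tail=1, size=0
write(32): buf=[_ 32 _ _ _ _], head=1, tail=2, size=1
read(): buf=[_ _ _ _ _ _], head=2, tail=2, size=0
write(69): buf=[_ _ 69 _ _ _], head=2, tail=3, size=1
read(): buf=[_ _ _ _ _ _], head=3, tail=3, size=0
write(58): buf=[_ _ _ 58 _ _], head=3, tail=4, size=1
write(48): buf=[_ _ _ 58 48 _], head=3, tail=5, size=2
read(): buf=[_ _ _ _ 48 _], head=4, tail=5, size=1
write(77): buf=[_ _ _ _ 48 77], head=4, tail=0, size=2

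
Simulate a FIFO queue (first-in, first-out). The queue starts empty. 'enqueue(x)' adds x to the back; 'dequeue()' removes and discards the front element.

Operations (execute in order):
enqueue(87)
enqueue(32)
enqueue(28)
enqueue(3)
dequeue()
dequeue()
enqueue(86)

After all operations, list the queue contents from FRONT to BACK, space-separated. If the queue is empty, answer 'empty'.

Answer: 28 3 86

Derivation:
enqueue(87): [87]
enqueue(32): [87, 32]
enqueue(28): [87, 32, 28]
enqueue(3): [87, 32, 28, 3]
dequeue(): [32, 28, 3]
dequeue(): [28, 3]
enqueue(86): [28, 3, 86]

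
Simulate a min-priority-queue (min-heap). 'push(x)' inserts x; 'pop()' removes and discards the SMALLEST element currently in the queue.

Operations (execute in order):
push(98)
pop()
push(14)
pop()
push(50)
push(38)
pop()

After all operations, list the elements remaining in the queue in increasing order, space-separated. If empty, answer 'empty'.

push(98): heap contents = [98]
pop() → 98: heap contents = []
push(14): heap contents = [14]
pop() → 14: heap contents = []
push(50): heap contents = [50]
push(38): heap contents = [38, 50]
pop() → 38: heap contents = [50]

Answer: 50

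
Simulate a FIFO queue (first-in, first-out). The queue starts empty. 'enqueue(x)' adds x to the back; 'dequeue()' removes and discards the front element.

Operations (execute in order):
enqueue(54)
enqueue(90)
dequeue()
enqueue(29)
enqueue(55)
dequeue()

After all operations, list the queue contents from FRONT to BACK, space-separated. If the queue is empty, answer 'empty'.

Answer: 29 55

Derivation:
enqueue(54): [54]
enqueue(90): [54, 90]
dequeue(): [90]
enqueue(29): [90, 29]
enqueue(55): [90, 29, 55]
dequeue(): [29, 55]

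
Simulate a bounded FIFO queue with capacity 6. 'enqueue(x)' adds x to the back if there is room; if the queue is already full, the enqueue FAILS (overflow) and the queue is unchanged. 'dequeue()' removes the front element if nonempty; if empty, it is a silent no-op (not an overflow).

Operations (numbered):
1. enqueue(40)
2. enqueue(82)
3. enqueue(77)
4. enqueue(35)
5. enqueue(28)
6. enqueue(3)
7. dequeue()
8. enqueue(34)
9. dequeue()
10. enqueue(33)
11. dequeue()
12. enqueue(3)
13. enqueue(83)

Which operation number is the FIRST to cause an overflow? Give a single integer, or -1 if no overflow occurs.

Answer: 13

Derivation:
1. enqueue(40): size=1
2. enqueue(82): size=2
3. enqueue(77): size=3
4. enqueue(35): size=4
5. enqueue(28): size=5
6. enqueue(3): size=6
7. dequeue(): size=5
8. enqueue(34): size=6
9. dequeue(): size=5
10. enqueue(33): size=6
11. dequeue(): size=5
12. enqueue(3): size=6
13. enqueue(83): size=6=cap → OVERFLOW (fail)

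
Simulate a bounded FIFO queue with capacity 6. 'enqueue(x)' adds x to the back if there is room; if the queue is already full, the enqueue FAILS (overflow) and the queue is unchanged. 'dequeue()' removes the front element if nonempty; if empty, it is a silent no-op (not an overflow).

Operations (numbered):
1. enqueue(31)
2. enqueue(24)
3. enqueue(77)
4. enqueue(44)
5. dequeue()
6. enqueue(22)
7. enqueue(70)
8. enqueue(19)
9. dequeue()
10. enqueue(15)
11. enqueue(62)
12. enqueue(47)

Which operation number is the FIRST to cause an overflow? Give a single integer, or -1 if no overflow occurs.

Answer: 11

Derivation:
1. enqueue(31): size=1
2. enqueue(24): size=2
3. enqueue(77): size=3
4. enqueue(44): size=4
5. dequeue(): size=3
6. enqueue(22): size=4
7. enqueue(70): size=5
8. enqueue(19): size=6
9. dequeue(): size=5
10. enqueue(15): size=6
11. enqueue(62): size=6=cap → OVERFLOW (fail)
12. enqueue(47): size=6=cap → OVERFLOW (fail)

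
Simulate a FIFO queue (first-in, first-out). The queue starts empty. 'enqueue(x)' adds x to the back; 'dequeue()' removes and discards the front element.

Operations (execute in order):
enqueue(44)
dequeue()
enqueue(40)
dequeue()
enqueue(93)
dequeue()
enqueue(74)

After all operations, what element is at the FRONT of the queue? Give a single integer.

Answer: 74

Derivation:
enqueue(44): queue = [44]
dequeue(): queue = []
enqueue(40): queue = [40]
dequeue(): queue = []
enqueue(93): queue = [93]
dequeue(): queue = []
enqueue(74): queue = [74]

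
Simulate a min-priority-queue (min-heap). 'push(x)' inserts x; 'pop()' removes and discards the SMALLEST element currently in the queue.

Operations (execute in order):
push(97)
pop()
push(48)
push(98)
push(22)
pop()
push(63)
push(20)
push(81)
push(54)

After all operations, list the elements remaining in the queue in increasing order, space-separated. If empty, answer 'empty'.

push(97): heap contents = [97]
pop() → 97: heap contents = []
push(48): heap contents = [48]
push(98): heap contents = [48, 98]
push(22): heap contents = [22, 48, 98]
pop() → 22: heap contents = [48, 98]
push(63): heap contents = [48, 63, 98]
push(20): heap contents = [20, 48, 63, 98]
push(81): heap contents = [20, 48, 63, 81, 98]
push(54): heap contents = [20, 48, 54, 63, 81, 98]

Answer: 20 48 54 63 81 98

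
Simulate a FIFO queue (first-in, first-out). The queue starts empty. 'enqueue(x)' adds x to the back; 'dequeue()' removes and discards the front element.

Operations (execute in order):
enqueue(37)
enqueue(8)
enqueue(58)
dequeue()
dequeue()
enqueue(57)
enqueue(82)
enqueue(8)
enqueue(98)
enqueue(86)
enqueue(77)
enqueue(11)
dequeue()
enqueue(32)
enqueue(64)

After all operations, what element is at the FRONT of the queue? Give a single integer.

enqueue(37): queue = [37]
enqueue(8): queue = [37, 8]
enqueue(58): queue = [37, 8, 58]
dequeue(): queue = [8, 58]
dequeue(): queue = [58]
enqueue(57): queue = [58, 57]
enqueue(82): queue = [58, 57, 82]
enqueue(8): queue = [58, 57, 82, 8]
enqueue(98): queue = [58, 57, 82, 8, 98]
enqueue(86): queue = [58, 57, 82, 8, 98, 86]
enqueue(77): queue = [58, 57, 82, 8, 98, 86, 77]
enqueue(11): queue = [58, 57, 82, 8, 98, 86, 77, 11]
dequeue(): queue = [57, 82, 8, 98, 86, 77, 11]
enqueue(32): queue = [57, 82, 8, 98, 86, 77, 11, 32]
enqueue(64): queue = [57, 82, 8, 98, 86, 77, 11, 32, 64]

Answer: 57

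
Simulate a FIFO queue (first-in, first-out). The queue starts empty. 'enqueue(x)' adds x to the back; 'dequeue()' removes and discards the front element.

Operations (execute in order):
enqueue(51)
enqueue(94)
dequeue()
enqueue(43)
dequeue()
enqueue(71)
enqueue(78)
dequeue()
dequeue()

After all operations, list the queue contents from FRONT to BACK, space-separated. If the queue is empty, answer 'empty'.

enqueue(51): [51]
enqueue(94): [51, 94]
dequeue(): [94]
enqueue(43): [94, 43]
dequeue(): [43]
enqueue(71): [43, 71]
enqueue(78): [43, 71, 78]
dequeue(): [71, 78]
dequeue(): [78]

Answer: 78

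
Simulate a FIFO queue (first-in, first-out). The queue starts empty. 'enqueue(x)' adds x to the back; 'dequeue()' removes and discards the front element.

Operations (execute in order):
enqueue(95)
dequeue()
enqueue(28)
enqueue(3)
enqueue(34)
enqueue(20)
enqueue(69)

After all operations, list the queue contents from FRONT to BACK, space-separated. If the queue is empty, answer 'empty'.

Answer: 28 3 34 20 69

Derivation:
enqueue(95): [95]
dequeue(): []
enqueue(28): [28]
enqueue(3): [28, 3]
enqueue(34): [28, 3, 34]
enqueue(20): [28, 3, 34, 20]
enqueue(69): [28, 3, 34, 20, 69]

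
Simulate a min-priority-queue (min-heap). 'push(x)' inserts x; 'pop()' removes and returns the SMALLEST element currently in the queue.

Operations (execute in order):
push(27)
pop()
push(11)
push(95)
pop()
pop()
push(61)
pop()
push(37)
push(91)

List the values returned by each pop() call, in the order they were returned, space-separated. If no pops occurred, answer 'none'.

Answer: 27 11 95 61

Derivation:
push(27): heap contents = [27]
pop() → 27: heap contents = []
push(11): heap contents = [11]
push(95): heap contents = [11, 95]
pop() → 11: heap contents = [95]
pop() → 95: heap contents = []
push(61): heap contents = [61]
pop() → 61: heap contents = []
push(37): heap contents = [37]
push(91): heap contents = [37, 91]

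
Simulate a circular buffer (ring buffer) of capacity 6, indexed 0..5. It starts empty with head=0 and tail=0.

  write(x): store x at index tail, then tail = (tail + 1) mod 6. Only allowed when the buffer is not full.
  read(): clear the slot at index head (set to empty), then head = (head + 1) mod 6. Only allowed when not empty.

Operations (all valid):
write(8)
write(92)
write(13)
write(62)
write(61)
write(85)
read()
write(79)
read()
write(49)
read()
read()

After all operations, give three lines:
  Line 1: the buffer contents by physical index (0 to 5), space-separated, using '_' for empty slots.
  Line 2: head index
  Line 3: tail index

Answer: 79 49 _ _ 61 85
4
2

Derivation:
write(8): buf=[8 _ _ _ _ _], head=0, tail=1, size=1
write(92): buf=[8 92 _ _ _ _], head=0, tail=2, size=2
write(13): buf=[8 92 13 _ _ _], head=0, tail=3, size=3
write(62): buf=[8 92 13 62 _ _], head=0, tail=4, size=4
write(61): buf=[8 92 13 62 61 _], head=0, tail=5, size=5
write(85): buf=[8 92 13 62 61 85], head=0, tail=0, size=6
read(): buf=[_ 92 13 62 61 85], head=1, tail=0, size=5
write(79): buf=[79 92 13 62 61 85], head=1, tail=1, size=6
read(): buf=[79 _ 13 62 61 85], head=2, tail=1, size=5
write(49): buf=[79 49 13 62 61 85], head=2, tail=2, size=6
read(): buf=[79 49 _ 62 61 85], head=3, tail=2, size=5
read(): buf=[79 49 _ _ 61 85], head=4, tail=2, size=4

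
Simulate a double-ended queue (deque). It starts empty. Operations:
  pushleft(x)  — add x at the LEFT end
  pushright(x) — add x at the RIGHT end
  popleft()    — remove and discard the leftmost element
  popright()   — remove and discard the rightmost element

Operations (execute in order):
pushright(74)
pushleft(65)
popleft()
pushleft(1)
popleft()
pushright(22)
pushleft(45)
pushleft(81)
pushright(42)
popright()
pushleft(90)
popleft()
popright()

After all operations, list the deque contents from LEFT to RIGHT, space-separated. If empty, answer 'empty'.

Answer: 81 45 74

Derivation:
pushright(74): [74]
pushleft(65): [65, 74]
popleft(): [74]
pushleft(1): [1, 74]
popleft(): [74]
pushright(22): [74, 22]
pushleft(45): [45, 74, 22]
pushleft(81): [81, 45, 74, 22]
pushright(42): [81, 45, 74, 22, 42]
popright(): [81, 45, 74, 22]
pushleft(90): [90, 81, 45, 74, 22]
popleft(): [81, 45, 74, 22]
popright(): [81, 45, 74]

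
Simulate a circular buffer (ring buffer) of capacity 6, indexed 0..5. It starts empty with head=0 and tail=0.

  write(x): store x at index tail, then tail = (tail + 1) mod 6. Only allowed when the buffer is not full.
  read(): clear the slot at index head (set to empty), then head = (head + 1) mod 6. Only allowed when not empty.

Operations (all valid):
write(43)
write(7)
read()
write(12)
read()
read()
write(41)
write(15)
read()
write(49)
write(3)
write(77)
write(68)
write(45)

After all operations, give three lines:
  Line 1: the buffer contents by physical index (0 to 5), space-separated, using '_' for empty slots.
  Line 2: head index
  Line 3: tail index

Answer: 3 77 68 45 15 49
4
4

Derivation:
write(43): buf=[43 _ _ _ _ _], head=0, tail=1, size=1
write(7): buf=[43 7 _ _ _ _], head=0, tail=2, size=2
read(): buf=[_ 7 _ _ _ _], head=1, tail=2, size=1
write(12): buf=[_ 7 12 _ _ _], head=1, tail=3, size=2
read(): buf=[_ _ 12 _ _ _], head=2, tail=3, size=1
read(): buf=[_ _ _ _ _ _], head=3, tail=3, size=0
write(41): buf=[_ _ _ 41 _ _], head=3, tail=4, size=1
write(15): buf=[_ _ _ 41 15 _], head=3, tail=5, size=2
read(): buf=[_ _ _ _ 15 _], head=4, tail=5, size=1
write(49): buf=[_ _ _ _ 15 49], head=4, tail=0, size=2
write(3): buf=[3 _ _ _ 15 49], head=4, tail=1, size=3
write(77): buf=[3 77 _ _ 15 49], head=4, tail=2, size=4
write(68): buf=[3 77 68 _ 15 49], head=4, tail=3, size=5
write(45): buf=[3 77 68 45 15 49], head=4, tail=4, size=6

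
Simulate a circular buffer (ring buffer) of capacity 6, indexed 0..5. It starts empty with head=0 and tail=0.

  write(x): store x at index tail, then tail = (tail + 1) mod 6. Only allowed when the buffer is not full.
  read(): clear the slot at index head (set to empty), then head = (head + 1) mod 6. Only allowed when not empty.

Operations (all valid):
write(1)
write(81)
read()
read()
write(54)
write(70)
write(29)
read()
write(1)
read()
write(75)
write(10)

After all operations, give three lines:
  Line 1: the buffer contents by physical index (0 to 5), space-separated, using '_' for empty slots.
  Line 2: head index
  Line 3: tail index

write(1): buf=[1 _ _ _ _ _], head=0, tail=1, size=1
write(81): buf=[1 81 _ _ _ _], head=0, tail=2, size=2
read(): buf=[_ 81 _ _ _ _], head=1, tail=2, size=1
read(): buf=[_ _ _ _ _ _], head=2, tail=2, size=0
write(54): buf=[_ _ 54 _ _ _], head=2, tail=3, size=1
write(70): buf=[_ _ 54 70 _ _], head=2, tail=4, size=2
write(29): buf=[_ _ 54 70 29 _], head=2, tail=5, size=3
read(): buf=[_ _ _ 70 29 _], head=3, tail=5, size=2
write(1): buf=[_ _ _ 70 29 1], head=3, tail=0, size=3
read(): buf=[_ _ _ _ 29 1], head=4, tail=0, size=2
write(75): buf=[75 _ _ _ 29 1], head=4, tail=1, size=3
write(10): buf=[75 10 _ _ 29 1], head=4, tail=2, size=4

Answer: 75 10 _ _ 29 1
4
2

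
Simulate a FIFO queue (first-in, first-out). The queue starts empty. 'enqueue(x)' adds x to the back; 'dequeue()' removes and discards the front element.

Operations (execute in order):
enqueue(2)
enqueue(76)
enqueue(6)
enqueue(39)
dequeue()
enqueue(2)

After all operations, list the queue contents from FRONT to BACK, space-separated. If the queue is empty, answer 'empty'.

enqueue(2): [2]
enqueue(76): [2, 76]
enqueue(6): [2, 76, 6]
enqueue(39): [2, 76, 6, 39]
dequeue(): [76, 6, 39]
enqueue(2): [76, 6, 39, 2]

Answer: 76 6 39 2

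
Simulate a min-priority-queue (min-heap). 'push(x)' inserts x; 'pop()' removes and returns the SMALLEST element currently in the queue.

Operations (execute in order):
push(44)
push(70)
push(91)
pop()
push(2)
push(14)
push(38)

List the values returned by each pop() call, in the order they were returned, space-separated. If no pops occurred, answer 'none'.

push(44): heap contents = [44]
push(70): heap contents = [44, 70]
push(91): heap contents = [44, 70, 91]
pop() → 44: heap contents = [70, 91]
push(2): heap contents = [2, 70, 91]
push(14): heap contents = [2, 14, 70, 91]
push(38): heap contents = [2, 14, 38, 70, 91]

Answer: 44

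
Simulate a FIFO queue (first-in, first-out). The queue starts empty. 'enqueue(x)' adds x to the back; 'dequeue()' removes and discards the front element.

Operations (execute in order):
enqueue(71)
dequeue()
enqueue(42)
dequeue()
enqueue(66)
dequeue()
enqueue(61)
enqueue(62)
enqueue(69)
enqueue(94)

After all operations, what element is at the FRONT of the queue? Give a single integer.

Answer: 61

Derivation:
enqueue(71): queue = [71]
dequeue(): queue = []
enqueue(42): queue = [42]
dequeue(): queue = []
enqueue(66): queue = [66]
dequeue(): queue = []
enqueue(61): queue = [61]
enqueue(62): queue = [61, 62]
enqueue(69): queue = [61, 62, 69]
enqueue(94): queue = [61, 62, 69, 94]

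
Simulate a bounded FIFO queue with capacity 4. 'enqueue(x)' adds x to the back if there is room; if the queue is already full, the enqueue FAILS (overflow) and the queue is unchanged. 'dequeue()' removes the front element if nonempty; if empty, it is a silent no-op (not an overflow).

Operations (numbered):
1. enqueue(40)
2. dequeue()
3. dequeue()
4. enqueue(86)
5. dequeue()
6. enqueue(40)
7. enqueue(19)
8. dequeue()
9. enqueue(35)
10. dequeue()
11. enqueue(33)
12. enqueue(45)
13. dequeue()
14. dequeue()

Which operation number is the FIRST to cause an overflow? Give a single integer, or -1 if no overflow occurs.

1. enqueue(40): size=1
2. dequeue(): size=0
3. dequeue(): empty, no-op, size=0
4. enqueue(86): size=1
5. dequeue(): size=0
6. enqueue(40): size=1
7. enqueue(19): size=2
8. dequeue(): size=1
9. enqueue(35): size=2
10. dequeue(): size=1
11. enqueue(33): size=2
12. enqueue(45): size=3
13. dequeue(): size=2
14. dequeue(): size=1

Answer: -1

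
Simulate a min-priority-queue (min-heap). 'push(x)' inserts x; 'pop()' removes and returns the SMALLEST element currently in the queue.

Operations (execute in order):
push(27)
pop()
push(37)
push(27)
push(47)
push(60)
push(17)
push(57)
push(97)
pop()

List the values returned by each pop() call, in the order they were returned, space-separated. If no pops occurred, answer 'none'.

push(27): heap contents = [27]
pop() → 27: heap contents = []
push(37): heap contents = [37]
push(27): heap contents = [27, 37]
push(47): heap contents = [27, 37, 47]
push(60): heap contents = [27, 37, 47, 60]
push(17): heap contents = [17, 27, 37, 47, 60]
push(57): heap contents = [17, 27, 37, 47, 57, 60]
push(97): heap contents = [17, 27, 37, 47, 57, 60, 97]
pop() → 17: heap contents = [27, 37, 47, 57, 60, 97]

Answer: 27 17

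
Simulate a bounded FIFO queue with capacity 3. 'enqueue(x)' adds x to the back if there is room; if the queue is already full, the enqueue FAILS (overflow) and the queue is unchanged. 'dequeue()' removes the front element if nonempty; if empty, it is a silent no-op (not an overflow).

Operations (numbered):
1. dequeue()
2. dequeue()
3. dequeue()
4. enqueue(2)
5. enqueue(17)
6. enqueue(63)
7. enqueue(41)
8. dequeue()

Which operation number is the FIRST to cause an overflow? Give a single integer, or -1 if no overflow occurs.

1. dequeue(): empty, no-op, size=0
2. dequeue(): empty, no-op, size=0
3. dequeue(): empty, no-op, size=0
4. enqueue(2): size=1
5. enqueue(17): size=2
6. enqueue(63): size=3
7. enqueue(41): size=3=cap → OVERFLOW (fail)
8. dequeue(): size=2

Answer: 7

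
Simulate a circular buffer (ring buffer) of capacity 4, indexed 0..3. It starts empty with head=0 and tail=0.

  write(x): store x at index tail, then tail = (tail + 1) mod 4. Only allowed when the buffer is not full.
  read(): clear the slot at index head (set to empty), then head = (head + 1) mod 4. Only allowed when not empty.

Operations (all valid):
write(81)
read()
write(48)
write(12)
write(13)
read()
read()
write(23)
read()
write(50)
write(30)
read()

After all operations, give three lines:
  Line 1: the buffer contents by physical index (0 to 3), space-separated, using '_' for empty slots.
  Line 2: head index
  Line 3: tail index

write(81): buf=[81 _ _ _], head=0, tail=1, size=1
read(): buf=[_ _ _ _], head=1, tail=1, size=0
write(48): buf=[_ 48 _ _], head=1, tail=2, size=1
write(12): buf=[_ 48 12 _], head=1, tail=3, size=2
write(13): buf=[_ 48 12 13], head=1, tail=0, size=3
read(): buf=[_ _ 12 13], head=2, tail=0, size=2
read(): buf=[_ _ _ 13], head=3, tail=0, size=1
write(23): buf=[23 _ _ 13], head=3, tail=1, size=2
read(): buf=[23 _ _ _], head=0, tail=1, size=1
write(50): buf=[23 50 _ _], head=0, tail=2, size=2
write(30): buf=[23 50 30 _], head=0, tail=3, size=3
read(): buf=[_ 50 30 _], head=1, tail=3, size=2

Answer: _ 50 30 _
1
3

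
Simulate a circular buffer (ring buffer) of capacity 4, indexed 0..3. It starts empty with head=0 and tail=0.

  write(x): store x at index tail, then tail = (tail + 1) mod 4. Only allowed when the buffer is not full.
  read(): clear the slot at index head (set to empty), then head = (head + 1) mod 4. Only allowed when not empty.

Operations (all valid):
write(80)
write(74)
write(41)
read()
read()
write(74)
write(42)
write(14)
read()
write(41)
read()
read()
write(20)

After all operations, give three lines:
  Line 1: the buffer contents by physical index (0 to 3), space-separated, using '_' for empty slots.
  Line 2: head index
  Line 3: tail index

Answer: _ 14 41 20
1
0

Derivation:
write(80): buf=[80 _ _ _], head=0, tail=1, size=1
write(74): buf=[80 74 _ _], head=0, tail=2, size=2
write(41): buf=[80 74 41 _], head=0, tail=3, size=3
read(): buf=[_ 74 41 _], head=1, tail=3, size=2
read(): buf=[_ _ 41 _], head=2, tail=3, size=1
write(74): buf=[_ _ 41 74], head=2, tail=0, size=2
write(42): buf=[42 _ 41 74], head=2, tail=1, size=3
write(14): buf=[42 14 41 74], head=2, tail=2, size=4
read(): buf=[42 14 _ 74], head=3, tail=2, size=3
write(41): buf=[42 14 41 74], head=3, tail=3, size=4
read(): buf=[42 14 41 _], head=0, tail=3, size=3
read(): buf=[_ 14 41 _], head=1, tail=3, size=2
write(20): buf=[_ 14 41 20], head=1, tail=0, size=3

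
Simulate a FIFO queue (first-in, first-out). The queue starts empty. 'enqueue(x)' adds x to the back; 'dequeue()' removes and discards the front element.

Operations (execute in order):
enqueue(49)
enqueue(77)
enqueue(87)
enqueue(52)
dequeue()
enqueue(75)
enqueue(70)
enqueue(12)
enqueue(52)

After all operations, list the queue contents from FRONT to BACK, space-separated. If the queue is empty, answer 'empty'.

Answer: 77 87 52 75 70 12 52

Derivation:
enqueue(49): [49]
enqueue(77): [49, 77]
enqueue(87): [49, 77, 87]
enqueue(52): [49, 77, 87, 52]
dequeue(): [77, 87, 52]
enqueue(75): [77, 87, 52, 75]
enqueue(70): [77, 87, 52, 75, 70]
enqueue(12): [77, 87, 52, 75, 70, 12]
enqueue(52): [77, 87, 52, 75, 70, 12, 52]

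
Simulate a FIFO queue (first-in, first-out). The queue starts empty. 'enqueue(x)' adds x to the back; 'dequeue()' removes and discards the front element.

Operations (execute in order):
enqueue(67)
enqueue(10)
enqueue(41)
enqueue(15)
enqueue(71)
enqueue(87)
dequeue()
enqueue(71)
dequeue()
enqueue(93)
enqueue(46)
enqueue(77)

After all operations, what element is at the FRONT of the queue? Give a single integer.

enqueue(67): queue = [67]
enqueue(10): queue = [67, 10]
enqueue(41): queue = [67, 10, 41]
enqueue(15): queue = [67, 10, 41, 15]
enqueue(71): queue = [67, 10, 41, 15, 71]
enqueue(87): queue = [67, 10, 41, 15, 71, 87]
dequeue(): queue = [10, 41, 15, 71, 87]
enqueue(71): queue = [10, 41, 15, 71, 87, 71]
dequeue(): queue = [41, 15, 71, 87, 71]
enqueue(93): queue = [41, 15, 71, 87, 71, 93]
enqueue(46): queue = [41, 15, 71, 87, 71, 93, 46]
enqueue(77): queue = [41, 15, 71, 87, 71, 93, 46, 77]

Answer: 41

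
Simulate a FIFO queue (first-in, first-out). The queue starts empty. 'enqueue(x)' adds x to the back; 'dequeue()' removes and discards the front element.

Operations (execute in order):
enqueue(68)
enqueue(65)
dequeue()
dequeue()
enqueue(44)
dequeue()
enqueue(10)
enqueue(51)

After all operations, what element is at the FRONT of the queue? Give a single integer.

enqueue(68): queue = [68]
enqueue(65): queue = [68, 65]
dequeue(): queue = [65]
dequeue(): queue = []
enqueue(44): queue = [44]
dequeue(): queue = []
enqueue(10): queue = [10]
enqueue(51): queue = [10, 51]

Answer: 10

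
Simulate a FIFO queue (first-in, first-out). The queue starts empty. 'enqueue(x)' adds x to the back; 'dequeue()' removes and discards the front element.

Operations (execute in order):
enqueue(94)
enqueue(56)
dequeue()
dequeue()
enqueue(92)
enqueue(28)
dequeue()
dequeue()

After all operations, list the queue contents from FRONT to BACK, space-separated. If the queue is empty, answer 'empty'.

enqueue(94): [94]
enqueue(56): [94, 56]
dequeue(): [56]
dequeue(): []
enqueue(92): [92]
enqueue(28): [92, 28]
dequeue(): [28]
dequeue(): []

Answer: empty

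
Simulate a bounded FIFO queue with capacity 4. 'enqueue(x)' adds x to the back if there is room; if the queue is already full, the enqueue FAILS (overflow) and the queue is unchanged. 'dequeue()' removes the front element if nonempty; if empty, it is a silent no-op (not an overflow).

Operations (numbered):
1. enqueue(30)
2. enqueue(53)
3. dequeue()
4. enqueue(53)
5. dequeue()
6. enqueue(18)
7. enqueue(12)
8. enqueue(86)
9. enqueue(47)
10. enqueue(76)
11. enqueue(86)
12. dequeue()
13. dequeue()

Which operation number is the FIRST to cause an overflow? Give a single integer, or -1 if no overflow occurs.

Answer: 9

Derivation:
1. enqueue(30): size=1
2. enqueue(53): size=2
3. dequeue(): size=1
4. enqueue(53): size=2
5. dequeue(): size=1
6. enqueue(18): size=2
7. enqueue(12): size=3
8. enqueue(86): size=4
9. enqueue(47): size=4=cap → OVERFLOW (fail)
10. enqueue(76): size=4=cap → OVERFLOW (fail)
11. enqueue(86): size=4=cap → OVERFLOW (fail)
12. dequeue(): size=3
13. dequeue(): size=2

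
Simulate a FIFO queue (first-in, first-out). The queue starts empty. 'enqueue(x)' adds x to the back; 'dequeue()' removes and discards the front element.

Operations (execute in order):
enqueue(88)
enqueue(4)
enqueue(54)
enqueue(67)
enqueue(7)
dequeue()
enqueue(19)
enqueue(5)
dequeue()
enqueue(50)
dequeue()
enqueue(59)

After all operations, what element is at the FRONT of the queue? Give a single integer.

enqueue(88): queue = [88]
enqueue(4): queue = [88, 4]
enqueue(54): queue = [88, 4, 54]
enqueue(67): queue = [88, 4, 54, 67]
enqueue(7): queue = [88, 4, 54, 67, 7]
dequeue(): queue = [4, 54, 67, 7]
enqueue(19): queue = [4, 54, 67, 7, 19]
enqueue(5): queue = [4, 54, 67, 7, 19, 5]
dequeue(): queue = [54, 67, 7, 19, 5]
enqueue(50): queue = [54, 67, 7, 19, 5, 50]
dequeue(): queue = [67, 7, 19, 5, 50]
enqueue(59): queue = [67, 7, 19, 5, 50, 59]

Answer: 67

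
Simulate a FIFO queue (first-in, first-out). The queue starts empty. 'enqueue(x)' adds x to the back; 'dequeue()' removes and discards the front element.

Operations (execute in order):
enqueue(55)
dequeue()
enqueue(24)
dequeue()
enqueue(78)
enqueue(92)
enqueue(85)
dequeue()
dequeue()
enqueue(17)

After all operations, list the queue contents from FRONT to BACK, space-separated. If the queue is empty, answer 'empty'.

Answer: 85 17

Derivation:
enqueue(55): [55]
dequeue(): []
enqueue(24): [24]
dequeue(): []
enqueue(78): [78]
enqueue(92): [78, 92]
enqueue(85): [78, 92, 85]
dequeue(): [92, 85]
dequeue(): [85]
enqueue(17): [85, 17]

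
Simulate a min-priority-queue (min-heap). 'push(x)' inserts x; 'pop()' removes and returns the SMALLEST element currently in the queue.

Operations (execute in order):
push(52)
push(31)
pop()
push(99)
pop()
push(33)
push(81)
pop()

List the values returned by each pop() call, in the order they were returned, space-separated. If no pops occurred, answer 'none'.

Answer: 31 52 33

Derivation:
push(52): heap contents = [52]
push(31): heap contents = [31, 52]
pop() → 31: heap contents = [52]
push(99): heap contents = [52, 99]
pop() → 52: heap contents = [99]
push(33): heap contents = [33, 99]
push(81): heap contents = [33, 81, 99]
pop() → 33: heap contents = [81, 99]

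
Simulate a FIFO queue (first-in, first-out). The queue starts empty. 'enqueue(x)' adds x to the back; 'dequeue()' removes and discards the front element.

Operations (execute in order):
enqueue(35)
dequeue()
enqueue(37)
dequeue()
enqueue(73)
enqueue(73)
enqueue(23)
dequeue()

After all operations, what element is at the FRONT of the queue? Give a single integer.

Answer: 73

Derivation:
enqueue(35): queue = [35]
dequeue(): queue = []
enqueue(37): queue = [37]
dequeue(): queue = []
enqueue(73): queue = [73]
enqueue(73): queue = [73, 73]
enqueue(23): queue = [73, 73, 23]
dequeue(): queue = [73, 23]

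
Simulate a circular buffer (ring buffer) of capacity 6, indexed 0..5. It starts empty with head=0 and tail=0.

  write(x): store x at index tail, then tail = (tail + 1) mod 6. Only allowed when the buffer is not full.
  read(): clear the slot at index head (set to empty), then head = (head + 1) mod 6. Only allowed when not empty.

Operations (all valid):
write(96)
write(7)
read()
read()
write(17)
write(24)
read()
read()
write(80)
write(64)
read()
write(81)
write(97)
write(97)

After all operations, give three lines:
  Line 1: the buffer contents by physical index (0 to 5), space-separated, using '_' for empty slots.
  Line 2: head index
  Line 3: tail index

Answer: 81 97 97 _ _ 64
5
3

Derivation:
write(96): buf=[96 _ _ _ _ _], head=0, tail=1, size=1
write(7): buf=[96 7 _ _ _ _], head=0, tail=2, size=2
read(): buf=[_ 7 _ _ _ _], head=1, tail=2, size=1
read(): buf=[_ _ _ _ _ _], head=2, tail=2, size=0
write(17): buf=[_ _ 17 _ _ _], head=2, tail=3, size=1
write(24): buf=[_ _ 17 24 _ _], head=2, tail=4, size=2
read(): buf=[_ _ _ 24 _ _], head=3, tail=4, size=1
read(): buf=[_ _ _ _ _ _], head=4, tail=4, size=0
write(80): buf=[_ _ _ _ 80 _], head=4, tail=5, size=1
write(64): buf=[_ _ _ _ 80 64], head=4, tail=0, size=2
read(): buf=[_ _ _ _ _ 64], head=5, tail=0, size=1
write(81): buf=[81 _ _ _ _ 64], head=5, tail=1, size=2
write(97): buf=[81 97 _ _ _ 64], head=5, tail=2, size=3
write(97): buf=[81 97 97 _ _ 64], head=5, tail=3, size=4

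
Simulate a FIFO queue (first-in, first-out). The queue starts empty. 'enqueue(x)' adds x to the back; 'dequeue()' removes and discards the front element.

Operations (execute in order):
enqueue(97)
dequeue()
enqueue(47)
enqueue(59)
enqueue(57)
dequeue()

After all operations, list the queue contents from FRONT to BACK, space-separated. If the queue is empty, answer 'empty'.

enqueue(97): [97]
dequeue(): []
enqueue(47): [47]
enqueue(59): [47, 59]
enqueue(57): [47, 59, 57]
dequeue(): [59, 57]

Answer: 59 57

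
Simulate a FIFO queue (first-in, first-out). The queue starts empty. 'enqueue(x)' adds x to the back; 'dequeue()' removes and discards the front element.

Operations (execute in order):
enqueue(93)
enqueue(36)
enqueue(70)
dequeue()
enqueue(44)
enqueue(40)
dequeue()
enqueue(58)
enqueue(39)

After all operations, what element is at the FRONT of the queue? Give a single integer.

Answer: 70

Derivation:
enqueue(93): queue = [93]
enqueue(36): queue = [93, 36]
enqueue(70): queue = [93, 36, 70]
dequeue(): queue = [36, 70]
enqueue(44): queue = [36, 70, 44]
enqueue(40): queue = [36, 70, 44, 40]
dequeue(): queue = [70, 44, 40]
enqueue(58): queue = [70, 44, 40, 58]
enqueue(39): queue = [70, 44, 40, 58, 39]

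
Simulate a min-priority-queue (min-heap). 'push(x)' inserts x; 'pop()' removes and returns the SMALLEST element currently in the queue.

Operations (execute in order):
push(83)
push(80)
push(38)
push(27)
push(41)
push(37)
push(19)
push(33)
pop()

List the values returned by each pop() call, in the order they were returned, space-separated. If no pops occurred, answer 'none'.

push(83): heap contents = [83]
push(80): heap contents = [80, 83]
push(38): heap contents = [38, 80, 83]
push(27): heap contents = [27, 38, 80, 83]
push(41): heap contents = [27, 38, 41, 80, 83]
push(37): heap contents = [27, 37, 38, 41, 80, 83]
push(19): heap contents = [19, 27, 37, 38, 41, 80, 83]
push(33): heap contents = [19, 27, 33, 37, 38, 41, 80, 83]
pop() → 19: heap contents = [27, 33, 37, 38, 41, 80, 83]

Answer: 19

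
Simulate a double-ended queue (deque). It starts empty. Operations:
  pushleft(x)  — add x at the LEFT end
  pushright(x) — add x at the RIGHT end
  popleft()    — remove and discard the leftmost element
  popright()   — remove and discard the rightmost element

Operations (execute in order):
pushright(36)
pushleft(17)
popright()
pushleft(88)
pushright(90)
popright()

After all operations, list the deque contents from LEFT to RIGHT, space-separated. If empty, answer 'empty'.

pushright(36): [36]
pushleft(17): [17, 36]
popright(): [17]
pushleft(88): [88, 17]
pushright(90): [88, 17, 90]
popright(): [88, 17]

Answer: 88 17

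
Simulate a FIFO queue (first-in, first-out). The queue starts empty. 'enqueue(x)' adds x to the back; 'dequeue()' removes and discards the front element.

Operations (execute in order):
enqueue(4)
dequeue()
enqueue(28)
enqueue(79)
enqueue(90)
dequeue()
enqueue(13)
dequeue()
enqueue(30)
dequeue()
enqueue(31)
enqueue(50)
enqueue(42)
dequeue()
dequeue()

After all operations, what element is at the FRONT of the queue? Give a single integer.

enqueue(4): queue = [4]
dequeue(): queue = []
enqueue(28): queue = [28]
enqueue(79): queue = [28, 79]
enqueue(90): queue = [28, 79, 90]
dequeue(): queue = [79, 90]
enqueue(13): queue = [79, 90, 13]
dequeue(): queue = [90, 13]
enqueue(30): queue = [90, 13, 30]
dequeue(): queue = [13, 30]
enqueue(31): queue = [13, 30, 31]
enqueue(50): queue = [13, 30, 31, 50]
enqueue(42): queue = [13, 30, 31, 50, 42]
dequeue(): queue = [30, 31, 50, 42]
dequeue(): queue = [31, 50, 42]

Answer: 31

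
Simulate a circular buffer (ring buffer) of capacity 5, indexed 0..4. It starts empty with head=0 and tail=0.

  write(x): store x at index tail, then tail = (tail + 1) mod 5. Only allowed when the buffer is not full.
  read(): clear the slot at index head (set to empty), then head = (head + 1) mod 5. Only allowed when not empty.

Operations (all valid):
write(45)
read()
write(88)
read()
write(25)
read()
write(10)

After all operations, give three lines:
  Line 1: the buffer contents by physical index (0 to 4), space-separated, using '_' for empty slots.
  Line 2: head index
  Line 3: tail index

write(45): buf=[45 _ _ _ _], head=0, tail=1, size=1
read(): buf=[_ _ _ _ _], head=1, tail=1, size=0
write(88): buf=[_ 88 _ _ _], head=1, tail=2, size=1
read(): buf=[_ _ _ _ _], head=2, tail=2, size=0
write(25): buf=[_ _ 25 _ _], head=2, tail=3, size=1
read(): buf=[_ _ _ _ _], head=3, tail=3, size=0
write(10): buf=[_ _ _ 10 _], head=3, tail=4, size=1

Answer: _ _ _ 10 _
3
4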